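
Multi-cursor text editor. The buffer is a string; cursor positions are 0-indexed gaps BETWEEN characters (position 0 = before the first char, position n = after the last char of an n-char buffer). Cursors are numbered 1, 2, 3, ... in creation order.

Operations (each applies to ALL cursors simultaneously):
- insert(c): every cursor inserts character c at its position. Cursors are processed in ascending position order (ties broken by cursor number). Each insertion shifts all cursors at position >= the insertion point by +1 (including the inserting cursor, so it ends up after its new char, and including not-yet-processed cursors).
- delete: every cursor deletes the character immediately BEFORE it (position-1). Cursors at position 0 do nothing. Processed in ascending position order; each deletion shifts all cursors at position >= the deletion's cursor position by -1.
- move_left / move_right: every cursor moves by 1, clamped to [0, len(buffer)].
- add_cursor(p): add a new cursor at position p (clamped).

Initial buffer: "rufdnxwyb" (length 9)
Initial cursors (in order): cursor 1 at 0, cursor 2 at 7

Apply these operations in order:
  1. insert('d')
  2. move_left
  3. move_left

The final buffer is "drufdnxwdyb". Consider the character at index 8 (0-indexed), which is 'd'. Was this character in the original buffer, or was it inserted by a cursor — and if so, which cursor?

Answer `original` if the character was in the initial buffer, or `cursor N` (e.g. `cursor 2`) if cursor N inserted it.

Answer: cursor 2

Derivation:
After op 1 (insert('d')): buffer="drufdnxwdyb" (len 11), cursors c1@1 c2@9, authorship 1.......2..
After op 2 (move_left): buffer="drufdnxwdyb" (len 11), cursors c1@0 c2@8, authorship 1.......2..
After op 3 (move_left): buffer="drufdnxwdyb" (len 11), cursors c1@0 c2@7, authorship 1.......2..
Authorship (.=original, N=cursor N): 1 . . . . . . . 2 . .
Index 8: author = 2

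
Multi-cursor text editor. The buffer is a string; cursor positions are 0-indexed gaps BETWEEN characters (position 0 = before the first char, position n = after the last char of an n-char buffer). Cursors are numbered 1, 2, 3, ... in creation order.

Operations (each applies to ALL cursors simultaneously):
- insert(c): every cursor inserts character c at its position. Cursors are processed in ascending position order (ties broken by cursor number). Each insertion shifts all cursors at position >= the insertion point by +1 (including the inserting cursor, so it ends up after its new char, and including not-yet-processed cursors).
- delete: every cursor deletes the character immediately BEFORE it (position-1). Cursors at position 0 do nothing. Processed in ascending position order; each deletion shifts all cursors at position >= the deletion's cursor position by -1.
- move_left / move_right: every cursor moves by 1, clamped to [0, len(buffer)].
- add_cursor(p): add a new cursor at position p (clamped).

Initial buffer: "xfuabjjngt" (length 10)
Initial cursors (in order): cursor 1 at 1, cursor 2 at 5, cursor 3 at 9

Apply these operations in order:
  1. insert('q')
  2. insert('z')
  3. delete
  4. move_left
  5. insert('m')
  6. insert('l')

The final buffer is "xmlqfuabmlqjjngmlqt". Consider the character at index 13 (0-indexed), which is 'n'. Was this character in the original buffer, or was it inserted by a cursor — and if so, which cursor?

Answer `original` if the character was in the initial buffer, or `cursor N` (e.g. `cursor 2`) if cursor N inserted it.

After op 1 (insert('q')): buffer="xqfuabqjjngqt" (len 13), cursors c1@2 c2@7 c3@12, authorship .1....2....3.
After op 2 (insert('z')): buffer="xqzfuabqzjjngqzt" (len 16), cursors c1@3 c2@9 c3@15, authorship .11....22....33.
After op 3 (delete): buffer="xqfuabqjjngqt" (len 13), cursors c1@2 c2@7 c3@12, authorship .1....2....3.
After op 4 (move_left): buffer="xqfuabqjjngqt" (len 13), cursors c1@1 c2@6 c3@11, authorship .1....2....3.
After op 5 (insert('m')): buffer="xmqfuabmqjjngmqt" (len 16), cursors c1@2 c2@8 c3@14, authorship .11....22....33.
After op 6 (insert('l')): buffer="xmlqfuabmlqjjngmlqt" (len 19), cursors c1@3 c2@10 c3@17, authorship .111....222....333.
Authorship (.=original, N=cursor N): . 1 1 1 . . . . 2 2 2 . . . . 3 3 3 .
Index 13: author = original

Answer: original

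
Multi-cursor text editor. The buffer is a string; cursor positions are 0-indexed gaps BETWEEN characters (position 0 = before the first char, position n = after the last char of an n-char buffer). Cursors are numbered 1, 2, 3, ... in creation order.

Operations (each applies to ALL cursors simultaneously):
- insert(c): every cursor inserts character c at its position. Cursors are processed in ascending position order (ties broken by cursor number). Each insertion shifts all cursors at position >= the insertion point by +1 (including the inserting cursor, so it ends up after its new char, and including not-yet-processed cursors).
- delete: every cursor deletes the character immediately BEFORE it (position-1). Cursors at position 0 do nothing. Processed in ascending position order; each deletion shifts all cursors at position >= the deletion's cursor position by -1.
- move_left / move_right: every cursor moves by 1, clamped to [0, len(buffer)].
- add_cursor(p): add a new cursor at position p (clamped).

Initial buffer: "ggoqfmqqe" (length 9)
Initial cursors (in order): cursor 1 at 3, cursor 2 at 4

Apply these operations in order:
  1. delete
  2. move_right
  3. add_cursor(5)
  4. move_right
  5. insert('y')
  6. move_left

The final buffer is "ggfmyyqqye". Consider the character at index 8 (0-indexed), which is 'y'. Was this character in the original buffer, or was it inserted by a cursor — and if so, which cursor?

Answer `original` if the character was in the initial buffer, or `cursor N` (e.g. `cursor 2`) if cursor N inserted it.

Answer: cursor 3

Derivation:
After op 1 (delete): buffer="ggfmqqe" (len 7), cursors c1@2 c2@2, authorship .......
After op 2 (move_right): buffer="ggfmqqe" (len 7), cursors c1@3 c2@3, authorship .......
After op 3 (add_cursor(5)): buffer="ggfmqqe" (len 7), cursors c1@3 c2@3 c3@5, authorship .......
After op 4 (move_right): buffer="ggfmqqe" (len 7), cursors c1@4 c2@4 c3@6, authorship .......
After op 5 (insert('y')): buffer="ggfmyyqqye" (len 10), cursors c1@6 c2@6 c3@9, authorship ....12..3.
After op 6 (move_left): buffer="ggfmyyqqye" (len 10), cursors c1@5 c2@5 c3@8, authorship ....12..3.
Authorship (.=original, N=cursor N): . . . . 1 2 . . 3 .
Index 8: author = 3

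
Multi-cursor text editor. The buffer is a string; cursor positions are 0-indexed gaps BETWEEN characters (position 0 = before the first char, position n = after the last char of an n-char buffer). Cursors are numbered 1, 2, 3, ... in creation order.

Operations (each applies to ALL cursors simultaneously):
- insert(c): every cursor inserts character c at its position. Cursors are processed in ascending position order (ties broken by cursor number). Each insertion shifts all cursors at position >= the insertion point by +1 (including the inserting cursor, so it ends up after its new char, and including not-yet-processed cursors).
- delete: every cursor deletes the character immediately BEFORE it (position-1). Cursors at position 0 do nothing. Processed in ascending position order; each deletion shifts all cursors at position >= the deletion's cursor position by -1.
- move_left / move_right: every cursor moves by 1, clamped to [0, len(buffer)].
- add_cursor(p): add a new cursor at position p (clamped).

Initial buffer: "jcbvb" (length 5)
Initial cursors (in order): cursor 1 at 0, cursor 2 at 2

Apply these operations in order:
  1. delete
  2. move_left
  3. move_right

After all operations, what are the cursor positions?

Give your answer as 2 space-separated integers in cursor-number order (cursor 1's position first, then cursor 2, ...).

Answer: 1 1

Derivation:
After op 1 (delete): buffer="jbvb" (len 4), cursors c1@0 c2@1, authorship ....
After op 2 (move_left): buffer="jbvb" (len 4), cursors c1@0 c2@0, authorship ....
After op 3 (move_right): buffer="jbvb" (len 4), cursors c1@1 c2@1, authorship ....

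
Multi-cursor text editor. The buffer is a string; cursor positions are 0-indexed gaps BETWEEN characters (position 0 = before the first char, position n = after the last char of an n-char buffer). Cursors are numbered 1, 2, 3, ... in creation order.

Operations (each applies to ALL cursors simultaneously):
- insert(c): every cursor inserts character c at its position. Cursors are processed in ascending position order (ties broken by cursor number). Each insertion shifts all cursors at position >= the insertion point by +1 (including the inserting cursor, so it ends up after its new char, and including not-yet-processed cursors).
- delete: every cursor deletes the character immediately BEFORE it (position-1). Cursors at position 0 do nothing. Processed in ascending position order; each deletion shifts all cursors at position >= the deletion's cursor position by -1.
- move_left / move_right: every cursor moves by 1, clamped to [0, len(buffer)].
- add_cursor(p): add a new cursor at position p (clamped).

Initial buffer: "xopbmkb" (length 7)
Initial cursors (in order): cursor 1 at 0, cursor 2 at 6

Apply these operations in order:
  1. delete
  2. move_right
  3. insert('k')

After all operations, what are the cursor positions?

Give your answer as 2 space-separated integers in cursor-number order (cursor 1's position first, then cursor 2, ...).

After op 1 (delete): buffer="xopbmb" (len 6), cursors c1@0 c2@5, authorship ......
After op 2 (move_right): buffer="xopbmb" (len 6), cursors c1@1 c2@6, authorship ......
After op 3 (insert('k')): buffer="xkopbmbk" (len 8), cursors c1@2 c2@8, authorship .1.....2

Answer: 2 8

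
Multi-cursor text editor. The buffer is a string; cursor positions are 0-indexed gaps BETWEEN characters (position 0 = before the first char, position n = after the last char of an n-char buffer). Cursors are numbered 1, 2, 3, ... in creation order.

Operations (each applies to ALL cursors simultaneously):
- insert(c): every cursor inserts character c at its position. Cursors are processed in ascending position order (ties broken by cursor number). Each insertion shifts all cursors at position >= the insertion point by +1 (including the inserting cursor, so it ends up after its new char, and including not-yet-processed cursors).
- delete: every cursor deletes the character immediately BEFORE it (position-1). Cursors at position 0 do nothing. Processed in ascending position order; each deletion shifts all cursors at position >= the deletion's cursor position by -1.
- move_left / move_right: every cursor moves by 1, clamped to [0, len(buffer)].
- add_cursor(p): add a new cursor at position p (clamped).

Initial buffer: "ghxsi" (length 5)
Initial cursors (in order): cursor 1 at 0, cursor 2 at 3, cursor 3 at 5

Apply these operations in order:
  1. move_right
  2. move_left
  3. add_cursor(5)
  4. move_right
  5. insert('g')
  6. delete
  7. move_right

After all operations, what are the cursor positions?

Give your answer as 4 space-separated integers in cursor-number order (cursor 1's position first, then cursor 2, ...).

Answer: 2 5 5 5

Derivation:
After op 1 (move_right): buffer="ghxsi" (len 5), cursors c1@1 c2@4 c3@5, authorship .....
After op 2 (move_left): buffer="ghxsi" (len 5), cursors c1@0 c2@3 c3@4, authorship .....
After op 3 (add_cursor(5)): buffer="ghxsi" (len 5), cursors c1@0 c2@3 c3@4 c4@5, authorship .....
After op 4 (move_right): buffer="ghxsi" (len 5), cursors c1@1 c2@4 c3@5 c4@5, authorship .....
After op 5 (insert('g')): buffer="gghxsgigg" (len 9), cursors c1@2 c2@6 c3@9 c4@9, authorship .1...2.34
After op 6 (delete): buffer="ghxsi" (len 5), cursors c1@1 c2@4 c3@5 c4@5, authorship .....
After op 7 (move_right): buffer="ghxsi" (len 5), cursors c1@2 c2@5 c3@5 c4@5, authorship .....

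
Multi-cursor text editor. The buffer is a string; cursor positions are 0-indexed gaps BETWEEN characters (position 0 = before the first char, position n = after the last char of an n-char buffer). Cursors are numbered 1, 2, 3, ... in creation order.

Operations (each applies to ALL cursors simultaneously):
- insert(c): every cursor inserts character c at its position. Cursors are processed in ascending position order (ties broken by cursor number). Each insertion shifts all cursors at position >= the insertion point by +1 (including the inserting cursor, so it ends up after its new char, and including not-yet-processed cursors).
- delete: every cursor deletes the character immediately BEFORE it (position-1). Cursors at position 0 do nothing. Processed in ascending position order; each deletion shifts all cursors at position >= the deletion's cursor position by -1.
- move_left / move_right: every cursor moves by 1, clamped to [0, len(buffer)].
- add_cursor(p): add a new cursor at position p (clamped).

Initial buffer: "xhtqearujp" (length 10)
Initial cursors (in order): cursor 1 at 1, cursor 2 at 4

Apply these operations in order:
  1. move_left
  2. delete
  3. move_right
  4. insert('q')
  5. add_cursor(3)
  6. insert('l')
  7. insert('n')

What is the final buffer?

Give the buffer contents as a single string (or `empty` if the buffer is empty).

After op 1 (move_left): buffer="xhtqearujp" (len 10), cursors c1@0 c2@3, authorship ..........
After op 2 (delete): buffer="xhqearujp" (len 9), cursors c1@0 c2@2, authorship .........
After op 3 (move_right): buffer="xhqearujp" (len 9), cursors c1@1 c2@3, authorship .........
After op 4 (insert('q')): buffer="xqhqqearujp" (len 11), cursors c1@2 c2@5, authorship .1..2......
After op 5 (add_cursor(3)): buffer="xqhqqearujp" (len 11), cursors c1@2 c3@3 c2@5, authorship .1..2......
After op 6 (insert('l')): buffer="xqlhlqqlearujp" (len 14), cursors c1@3 c3@5 c2@8, authorship .11.3.22......
After op 7 (insert('n')): buffer="xqlnhlnqqlnearujp" (len 17), cursors c1@4 c3@7 c2@11, authorship .111.33.222......

Answer: xqlnhlnqqlnearujp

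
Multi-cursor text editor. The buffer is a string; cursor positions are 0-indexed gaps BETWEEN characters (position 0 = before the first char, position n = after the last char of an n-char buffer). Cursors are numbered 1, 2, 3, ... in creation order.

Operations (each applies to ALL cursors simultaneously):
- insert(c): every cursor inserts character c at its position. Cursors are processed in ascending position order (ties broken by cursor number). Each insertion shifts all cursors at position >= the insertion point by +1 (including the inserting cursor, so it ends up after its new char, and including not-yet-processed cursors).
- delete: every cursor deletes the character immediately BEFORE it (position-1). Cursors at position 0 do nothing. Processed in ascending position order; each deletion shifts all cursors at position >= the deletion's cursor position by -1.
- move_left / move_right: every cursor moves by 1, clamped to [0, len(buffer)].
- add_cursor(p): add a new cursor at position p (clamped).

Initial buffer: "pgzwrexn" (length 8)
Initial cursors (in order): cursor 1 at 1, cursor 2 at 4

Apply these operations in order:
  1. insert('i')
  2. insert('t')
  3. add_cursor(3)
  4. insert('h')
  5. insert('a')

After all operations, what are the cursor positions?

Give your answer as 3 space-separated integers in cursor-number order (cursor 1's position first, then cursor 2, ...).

After op 1 (insert('i')): buffer="pigzwirexn" (len 10), cursors c1@2 c2@6, authorship .1...2....
After op 2 (insert('t')): buffer="pitgzwitrexn" (len 12), cursors c1@3 c2@8, authorship .11...22....
After op 3 (add_cursor(3)): buffer="pitgzwitrexn" (len 12), cursors c1@3 c3@3 c2@8, authorship .11...22....
After op 4 (insert('h')): buffer="pithhgzwithrexn" (len 15), cursors c1@5 c3@5 c2@11, authorship .1113...222....
After op 5 (insert('a')): buffer="pithhaagzwitharexn" (len 18), cursors c1@7 c3@7 c2@14, authorship .111313...2222....

Answer: 7 14 7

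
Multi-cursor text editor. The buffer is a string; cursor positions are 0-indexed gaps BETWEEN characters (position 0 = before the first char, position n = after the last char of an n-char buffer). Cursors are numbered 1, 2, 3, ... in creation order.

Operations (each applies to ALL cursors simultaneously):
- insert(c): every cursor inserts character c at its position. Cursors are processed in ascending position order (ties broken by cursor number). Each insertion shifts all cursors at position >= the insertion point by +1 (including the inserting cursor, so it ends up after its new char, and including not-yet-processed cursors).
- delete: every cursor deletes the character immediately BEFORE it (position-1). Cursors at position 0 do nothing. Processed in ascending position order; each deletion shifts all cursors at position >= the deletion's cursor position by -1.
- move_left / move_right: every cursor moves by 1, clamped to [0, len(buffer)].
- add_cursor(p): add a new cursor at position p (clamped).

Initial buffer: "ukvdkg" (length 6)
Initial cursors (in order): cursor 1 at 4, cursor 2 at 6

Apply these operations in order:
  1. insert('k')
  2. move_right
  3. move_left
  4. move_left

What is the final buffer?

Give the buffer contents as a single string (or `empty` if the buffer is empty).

Answer: ukvdkkgk

Derivation:
After op 1 (insert('k')): buffer="ukvdkkgk" (len 8), cursors c1@5 c2@8, authorship ....1..2
After op 2 (move_right): buffer="ukvdkkgk" (len 8), cursors c1@6 c2@8, authorship ....1..2
After op 3 (move_left): buffer="ukvdkkgk" (len 8), cursors c1@5 c2@7, authorship ....1..2
After op 4 (move_left): buffer="ukvdkkgk" (len 8), cursors c1@4 c2@6, authorship ....1..2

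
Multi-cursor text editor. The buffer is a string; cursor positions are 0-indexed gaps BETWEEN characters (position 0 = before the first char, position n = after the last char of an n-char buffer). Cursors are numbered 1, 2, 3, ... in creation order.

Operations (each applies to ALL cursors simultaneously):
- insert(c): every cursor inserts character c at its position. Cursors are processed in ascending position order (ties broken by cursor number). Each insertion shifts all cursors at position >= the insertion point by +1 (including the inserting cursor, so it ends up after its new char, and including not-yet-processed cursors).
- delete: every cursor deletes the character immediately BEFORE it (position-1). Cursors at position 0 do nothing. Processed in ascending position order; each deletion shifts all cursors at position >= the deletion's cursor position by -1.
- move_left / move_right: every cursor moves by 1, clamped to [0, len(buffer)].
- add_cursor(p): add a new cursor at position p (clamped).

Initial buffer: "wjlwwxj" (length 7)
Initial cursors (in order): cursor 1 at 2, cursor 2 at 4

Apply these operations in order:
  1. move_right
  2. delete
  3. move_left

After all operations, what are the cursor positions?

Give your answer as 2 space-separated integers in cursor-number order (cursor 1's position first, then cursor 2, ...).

Answer: 1 2

Derivation:
After op 1 (move_right): buffer="wjlwwxj" (len 7), cursors c1@3 c2@5, authorship .......
After op 2 (delete): buffer="wjwxj" (len 5), cursors c1@2 c2@3, authorship .....
After op 3 (move_left): buffer="wjwxj" (len 5), cursors c1@1 c2@2, authorship .....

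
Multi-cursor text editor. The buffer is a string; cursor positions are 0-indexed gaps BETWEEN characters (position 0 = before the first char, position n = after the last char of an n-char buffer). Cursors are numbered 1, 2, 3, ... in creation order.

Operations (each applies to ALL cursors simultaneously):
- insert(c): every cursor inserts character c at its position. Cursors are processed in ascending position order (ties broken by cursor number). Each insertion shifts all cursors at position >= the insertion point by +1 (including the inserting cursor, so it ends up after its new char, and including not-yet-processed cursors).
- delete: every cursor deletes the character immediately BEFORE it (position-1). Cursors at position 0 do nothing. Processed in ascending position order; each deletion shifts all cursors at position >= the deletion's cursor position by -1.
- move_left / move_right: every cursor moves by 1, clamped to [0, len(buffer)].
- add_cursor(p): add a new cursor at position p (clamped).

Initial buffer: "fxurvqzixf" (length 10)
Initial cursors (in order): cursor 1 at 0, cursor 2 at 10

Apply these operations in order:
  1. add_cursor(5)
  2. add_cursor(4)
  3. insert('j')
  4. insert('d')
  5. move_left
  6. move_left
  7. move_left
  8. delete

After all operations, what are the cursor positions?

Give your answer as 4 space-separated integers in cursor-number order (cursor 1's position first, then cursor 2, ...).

After op 1 (add_cursor(5)): buffer="fxurvqzixf" (len 10), cursors c1@0 c3@5 c2@10, authorship ..........
After op 2 (add_cursor(4)): buffer="fxurvqzixf" (len 10), cursors c1@0 c4@4 c3@5 c2@10, authorship ..........
After op 3 (insert('j')): buffer="jfxurjvjqzixfj" (len 14), cursors c1@1 c4@6 c3@8 c2@14, authorship 1....4.3.....2
After op 4 (insert('d')): buffer="jdfxurjdvjdqzixfjd" (len 18), cursors c1@2 c4@8 c3@11 c2@18, authorship 11....44.33.....22
After op 5 (move_left): buffer="jdfxurjdvjdqzixfjd" (len 18), cursors c1@1 c4@7 c3@10 c2@17, authorship 11....44.33.....22
After op 6 (move_left): buffer="jdfxurjdvjdqzixfjd" (len 18), cursors c1@0 c4@6 c3@9 c2@16, authorship 11....44.33.....22
After op 7 (move_left): buffer="jdfxurjdvjdqzixfjd" (len 18), cursors c1@0 c4@5 c3@8 c2@15, authorship 11....44.33.....22
After op 8 (delete): buffer="jdfxrjvjdqzifjd" (len 15), cursors c1@0 c4@4 c3@6 c2@12, authorship 11...4.33....22

Answer: 0 12 6 4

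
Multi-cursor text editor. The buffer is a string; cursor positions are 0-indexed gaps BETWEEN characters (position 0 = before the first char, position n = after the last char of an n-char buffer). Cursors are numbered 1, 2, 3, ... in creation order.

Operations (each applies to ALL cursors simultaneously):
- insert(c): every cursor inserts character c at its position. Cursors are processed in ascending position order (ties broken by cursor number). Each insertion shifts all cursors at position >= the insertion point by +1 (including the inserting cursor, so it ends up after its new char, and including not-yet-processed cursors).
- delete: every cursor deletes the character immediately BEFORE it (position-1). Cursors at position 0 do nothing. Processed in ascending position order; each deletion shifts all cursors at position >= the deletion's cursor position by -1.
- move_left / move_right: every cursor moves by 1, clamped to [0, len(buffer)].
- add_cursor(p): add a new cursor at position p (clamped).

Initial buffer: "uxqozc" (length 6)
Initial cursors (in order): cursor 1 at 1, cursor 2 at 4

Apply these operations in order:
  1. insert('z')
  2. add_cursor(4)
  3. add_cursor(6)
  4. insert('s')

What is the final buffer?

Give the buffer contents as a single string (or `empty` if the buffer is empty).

Answer: uzsxqsozsszc

Derivation:
After op 1 (insert('z')): buffer="uzxqozzc" (len 8), cursors c1@2 c2@6, authorship .1...2..
After op 2 (add_cursor(4)): buffer="uzxqozzc" (len 8), cursors c1@2 c3@4 c2@6, authorship .1...2..
After op 3 (add_cursor(6)): buffer="uzxqozzc" (len 8), cursors c1@2 c3@4 c2@6 c4@6, authorship .1...2..
After op 4 (insert('s')): buffer="uzsxqsozsszc" (len 12), cursors c1@3 c3@6 c2@10 c4@10, authorship .11..3.224..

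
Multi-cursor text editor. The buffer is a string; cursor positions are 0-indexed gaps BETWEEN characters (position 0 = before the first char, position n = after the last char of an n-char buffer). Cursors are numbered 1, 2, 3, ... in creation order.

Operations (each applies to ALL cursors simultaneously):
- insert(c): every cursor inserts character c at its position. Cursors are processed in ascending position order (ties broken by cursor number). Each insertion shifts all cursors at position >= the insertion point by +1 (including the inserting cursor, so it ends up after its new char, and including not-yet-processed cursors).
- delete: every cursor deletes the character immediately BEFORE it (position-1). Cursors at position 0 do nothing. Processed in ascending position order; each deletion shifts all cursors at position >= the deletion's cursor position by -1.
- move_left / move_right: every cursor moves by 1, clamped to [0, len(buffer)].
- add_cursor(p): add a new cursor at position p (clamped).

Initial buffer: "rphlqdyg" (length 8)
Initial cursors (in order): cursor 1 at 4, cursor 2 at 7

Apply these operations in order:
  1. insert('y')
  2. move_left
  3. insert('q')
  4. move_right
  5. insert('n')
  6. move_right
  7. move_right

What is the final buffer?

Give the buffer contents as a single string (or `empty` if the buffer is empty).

Answer: rphlqynqdyqyng

Derivation:
After op 1 (insert('y')): buffer="rphlyqdyyg" (len 10), cursors c1@5 c2@9, authorship ....1...2.
After op 2 (move_left): buffer="rphlyqdyyg" (len 10), cursors c1@4 c2@8, authorship ....1...2.
After op 3 (insert('q')): buffer="rphlqyqdyqyg" (len 12), cursors c1@5 c2@10, authorship ....11...22.
After op 4 (move_right): buffer="rphlqyqdyqyg" (len 12), cursors c1@6 c2@11, authorship ....11...22.
After op 5 (insert('n')): buffer="rphlqynqdyqyng" (len 14), cursors c1@7 c2@13, authorship ....111...222.
After op 6 (move_right): buffer="rphlqynqdyqyng" (len 14), cursors c1@8 c2@14, authorship ....111...222.
After op 7 (move_right): buffer="rphlqynqdyqyng" (len 14), cursors c1@9 c2@14, authorship ....111...222.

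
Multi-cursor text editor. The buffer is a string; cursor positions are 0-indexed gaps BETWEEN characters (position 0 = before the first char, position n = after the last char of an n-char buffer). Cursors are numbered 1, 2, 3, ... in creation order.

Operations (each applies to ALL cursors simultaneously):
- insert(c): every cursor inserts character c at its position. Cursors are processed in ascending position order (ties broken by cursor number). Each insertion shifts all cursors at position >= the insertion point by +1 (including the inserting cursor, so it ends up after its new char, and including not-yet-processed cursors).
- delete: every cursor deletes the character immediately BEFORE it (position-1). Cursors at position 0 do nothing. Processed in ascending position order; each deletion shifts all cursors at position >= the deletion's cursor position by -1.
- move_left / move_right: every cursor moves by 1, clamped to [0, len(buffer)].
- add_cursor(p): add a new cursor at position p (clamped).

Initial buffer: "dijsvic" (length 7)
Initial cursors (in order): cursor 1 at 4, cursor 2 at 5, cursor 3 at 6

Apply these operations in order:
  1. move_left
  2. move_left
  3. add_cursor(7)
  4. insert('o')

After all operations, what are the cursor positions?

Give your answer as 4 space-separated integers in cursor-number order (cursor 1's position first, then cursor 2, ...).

After op 1 (move_left): buffer="dijsvic" (len 7), cursors c1@3 c2@4 c3@5, authorship .......
After op 2 (move_left): buffer="dijsvic" (len 7), cursors c1@2 c2@3 c3@4, authorship .......
After op 3 (add_cursor(7)): buffer="dijsvic" (len 7), cursors c1@2 c2@3 c3@4 c4@7, authorship .......
After op 4 (insert('o')): buffer="diojosovico" (len 11), cursors c1@3 c2@5 c3@7 c4@11, authorship ..1.2.3...4

Answer: 3 5 7 11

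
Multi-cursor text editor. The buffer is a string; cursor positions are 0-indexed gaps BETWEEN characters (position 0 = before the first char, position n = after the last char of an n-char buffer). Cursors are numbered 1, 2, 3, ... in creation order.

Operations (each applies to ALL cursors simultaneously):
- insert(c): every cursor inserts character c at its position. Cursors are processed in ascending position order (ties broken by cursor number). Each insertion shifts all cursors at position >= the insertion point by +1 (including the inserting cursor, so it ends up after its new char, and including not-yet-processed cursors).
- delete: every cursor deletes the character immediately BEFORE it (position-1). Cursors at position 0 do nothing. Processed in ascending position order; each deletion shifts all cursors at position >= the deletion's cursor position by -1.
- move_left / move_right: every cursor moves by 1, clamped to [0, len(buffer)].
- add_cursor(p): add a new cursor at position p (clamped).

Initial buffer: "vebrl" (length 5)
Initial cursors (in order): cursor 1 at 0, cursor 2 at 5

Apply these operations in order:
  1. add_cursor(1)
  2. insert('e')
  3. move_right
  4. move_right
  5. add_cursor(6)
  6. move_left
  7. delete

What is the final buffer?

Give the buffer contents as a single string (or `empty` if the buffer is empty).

After op 1 (add_cursor(1)): buffer="vebrl" (len 5), cursors c1@0 c3@1 c2@5, authorship .....
After op 2 (insert('e')): buffer="eveebrle" (len 8), cursors c1@1 c3@3 c2@8, authorship 1.3....2
After op 3 (move_right): buffer="eveebrle" (len 8), cursors c1@2 c3@4 c2@8, authorship 1.3....2
After op 4 (move_right): buffer="eveebrle" (len 8), cursors c1@3 c3@5 c2@8, authorship 1.3....2
After op 5 (add_cursor(6)): buffer="eveebrle" (len 8), cursors c1@3 c3@5 c4@6 c2@8, authorship 1.3....2
After op 6 (move_left): buffer="eveebrle" (len 8), cursors c1@2 c3@4 c4@5 c2@7, authorship 1.3....2
After op 7 (delete): buffer="eere" (len 4), cursors c1@1 c3@2 c4@2 c2@3, authorship 13.2

Answer: eere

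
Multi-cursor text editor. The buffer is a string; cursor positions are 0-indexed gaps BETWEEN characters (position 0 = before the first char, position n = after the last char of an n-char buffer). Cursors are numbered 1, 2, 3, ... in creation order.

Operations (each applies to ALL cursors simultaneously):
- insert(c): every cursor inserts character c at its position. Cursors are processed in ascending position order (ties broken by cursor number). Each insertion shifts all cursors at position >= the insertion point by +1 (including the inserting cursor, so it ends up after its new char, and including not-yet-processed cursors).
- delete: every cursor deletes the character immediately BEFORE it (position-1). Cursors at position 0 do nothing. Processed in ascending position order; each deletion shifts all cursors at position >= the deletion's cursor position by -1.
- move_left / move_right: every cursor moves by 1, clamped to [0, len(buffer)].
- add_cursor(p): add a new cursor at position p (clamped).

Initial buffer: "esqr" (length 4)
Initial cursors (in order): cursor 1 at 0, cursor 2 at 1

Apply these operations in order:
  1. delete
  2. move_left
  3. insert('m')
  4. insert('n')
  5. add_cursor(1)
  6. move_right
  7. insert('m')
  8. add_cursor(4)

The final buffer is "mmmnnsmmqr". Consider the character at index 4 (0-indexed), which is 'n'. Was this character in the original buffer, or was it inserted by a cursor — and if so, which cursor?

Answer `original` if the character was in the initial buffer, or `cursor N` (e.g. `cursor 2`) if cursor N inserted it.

Answer: cursor 2

Derivation:
After op 1 (delete): buffer="sqr" (len 3), cursors c1@0 c2@0, authorship ...
After op 2 (move_left): buffer="sqr" (len 3), cursors c1@0 c2@0, authorship ...
After op 3 (insert('m')): buffer="mmsqr" (len 5), cursors c1@2 c2@2, authorship 12...
After op 4 (insert('n')): buffer="mmnnsqr" (len 7), cursors c1@4 c2@4, authorship 1212...
After op 5 (add_cursor(1)): buffer="mmnnsqr" (len 7), cursors c3@1 c1@4 c2@4, authorship 1212...
After op 6 (move_right): buffer="mmnnsqr" (len 7), cursors c3@2 c1@5 c2@5, authorship 1212...
After op 7 (insert('m')): buffer="mmmnnsmmqr" (len 10), cursors c3@3 c1@8 c2@8, authorship 12312.12..
After op 8 (add_cursor(4)): buffer="mmmnnsmmqr" (len 10), cursors c3@3 c4@4 c1@8 c2@8, authorship 12312.12..
Authorship (.=original, N=cursor N): 1 2 3 1 2 . 1 2 . .
Index 4: author = 2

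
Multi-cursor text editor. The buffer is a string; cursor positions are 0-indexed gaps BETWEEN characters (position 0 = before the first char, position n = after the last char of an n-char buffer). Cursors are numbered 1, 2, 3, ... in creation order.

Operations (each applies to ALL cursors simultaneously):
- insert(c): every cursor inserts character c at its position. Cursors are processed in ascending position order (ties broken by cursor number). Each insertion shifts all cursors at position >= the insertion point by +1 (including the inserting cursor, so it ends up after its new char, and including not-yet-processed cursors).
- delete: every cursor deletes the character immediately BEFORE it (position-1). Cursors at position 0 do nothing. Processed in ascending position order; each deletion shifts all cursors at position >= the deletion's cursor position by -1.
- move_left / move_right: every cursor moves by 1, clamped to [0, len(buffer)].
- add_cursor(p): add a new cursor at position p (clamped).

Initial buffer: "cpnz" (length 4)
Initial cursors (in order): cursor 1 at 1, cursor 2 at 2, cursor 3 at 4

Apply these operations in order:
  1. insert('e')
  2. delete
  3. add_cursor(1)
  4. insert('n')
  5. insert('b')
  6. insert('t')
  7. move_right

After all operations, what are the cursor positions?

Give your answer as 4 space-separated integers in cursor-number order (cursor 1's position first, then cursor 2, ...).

After op 1 (insert('e')): buffer="cepenze" (len 7), cursors c1@2 c2@4 c3@7, authorship .1.2..3
After op 2 (delete): buffer="cpnz" (len 4), cursors c1@1 c2@2 c3@4, authorship ....
After op 3 (add_cursor(1)): buffer="cpnz" (len 4), cursors c1@1 c4@1 c2@2 c3@4, authorship ....
After op 4 (insert('n')): buffer="cnnpnnzn" (len 8), cursors c1@3 c4@3 c2@5 c3@8, authorship .14.2..3
After op 5 (insert('b')): buffer="cnnbbpnbnznb" (len 12), cursors c1@5 c4@5 c2@8 c3@12, authorship .1414.22..33
After op 6 (insert('t')): buffer="cnnbbttpnbtnznbt" (len 16), cursors c1@7 c4@7 c2@11 c3@16, authorship .141414.222..333
After op 7 (move_right): buffer="cnnbbttpnbtnznbt" (len 16), cursors c1@8 c4@8 c2@12 c3@16, authorship .141414.222..333

Answer: 8 12 16 8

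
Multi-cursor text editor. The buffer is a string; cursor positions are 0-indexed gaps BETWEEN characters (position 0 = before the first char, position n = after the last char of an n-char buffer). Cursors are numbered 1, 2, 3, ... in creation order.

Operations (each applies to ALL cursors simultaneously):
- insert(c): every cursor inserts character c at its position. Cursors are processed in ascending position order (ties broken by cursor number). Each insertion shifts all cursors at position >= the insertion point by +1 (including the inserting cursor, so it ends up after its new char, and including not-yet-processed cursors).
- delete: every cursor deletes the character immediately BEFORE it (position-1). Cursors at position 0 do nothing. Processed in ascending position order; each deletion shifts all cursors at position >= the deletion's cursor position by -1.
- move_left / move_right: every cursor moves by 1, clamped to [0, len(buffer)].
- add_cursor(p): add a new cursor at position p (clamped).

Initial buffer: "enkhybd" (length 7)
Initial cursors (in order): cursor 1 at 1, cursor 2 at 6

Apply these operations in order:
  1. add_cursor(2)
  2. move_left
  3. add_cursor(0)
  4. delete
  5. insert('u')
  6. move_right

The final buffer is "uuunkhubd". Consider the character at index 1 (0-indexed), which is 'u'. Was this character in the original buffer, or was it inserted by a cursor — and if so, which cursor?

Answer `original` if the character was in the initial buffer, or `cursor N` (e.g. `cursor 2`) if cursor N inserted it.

After op 1 (add_cursor(2)): buffer="enkhybd" (len 7), cursors c1@1 c3@2 c2@6, authorship .......
After op 2 (move_left): buffer="enkhybd" (len 7), cursors c1@0 c3@1 c2@5, authorship .......
After op 3 (add_cursor(0)): buffer="enkhybd" (len 7), cursors c1@0 c4@0 c3@1 c2@5, authorship .......
After op 4 (delete): buffer="nkhbd" (len 5), cursors c1@0 c3@0 c4@0 c2@3, authorship .....
After op 5 (insert('u')): buffer="uuunkhubd" (len 9), cursors c1@3 c3@3 c4@3 c2@7, authorship 134...2..
After op 6 (move_right): buffer="uuunkhubd" (len 9), cursors c1@4 c3@4 c4@4 c2@8, authorship 134...2..
Authorship (.=original, N=cursor N): 1 3 4 . . . 2 . .
Index 1: author = 3

Answer: cursor 3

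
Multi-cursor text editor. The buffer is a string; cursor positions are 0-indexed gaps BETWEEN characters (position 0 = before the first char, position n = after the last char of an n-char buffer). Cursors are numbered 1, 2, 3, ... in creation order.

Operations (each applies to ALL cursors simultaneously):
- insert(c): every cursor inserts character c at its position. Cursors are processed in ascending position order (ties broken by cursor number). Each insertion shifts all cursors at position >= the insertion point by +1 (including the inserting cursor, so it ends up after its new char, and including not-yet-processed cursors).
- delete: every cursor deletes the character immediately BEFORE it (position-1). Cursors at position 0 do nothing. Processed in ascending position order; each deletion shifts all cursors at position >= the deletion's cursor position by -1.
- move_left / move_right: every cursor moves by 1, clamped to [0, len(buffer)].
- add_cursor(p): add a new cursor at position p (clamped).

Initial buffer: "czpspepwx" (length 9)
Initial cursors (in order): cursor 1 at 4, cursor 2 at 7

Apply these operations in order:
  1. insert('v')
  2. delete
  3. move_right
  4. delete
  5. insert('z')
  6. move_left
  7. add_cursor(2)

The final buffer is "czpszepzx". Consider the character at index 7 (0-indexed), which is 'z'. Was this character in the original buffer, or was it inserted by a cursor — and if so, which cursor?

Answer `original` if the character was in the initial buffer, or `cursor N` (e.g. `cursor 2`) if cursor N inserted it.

Answer: cursor 2

Derivation:
After op 1 (insert('v')): buffer="czpsvpepvwx" (len 11), cursors c1@5 c2@9, authorship ....1...2..
After op 2 (delete): buffer="czpspepwx" (len 9), cursors c1@4 c2@7, authorship .........
After op 3 (move_right): buffer="czpspepwx" (len 9), cursors c1@5 c2@8, authorship .........
After op 4 (delete): buffer="czpsepx" (len 7), cursors c1@4 c2@6, authorship .......
After op 5 (insert('z')): buffer="czpszepzx" (len 9), cursors c1@5 c2@8, authorship ....1..2.
After op 6 (move_left): buffer="czpszepzx" (len 9), cursors c1@4 c2@7, authorship ....1..2.
After op 7 (add_cursor(2)): buffer="czpszepzx" (len 9), cursors c3@2 c1@4 c2@7, authorship ....1..2.
Authorship (.=original, N=cursor N): . . . . 1 . . 2 .
Index 7: author = 2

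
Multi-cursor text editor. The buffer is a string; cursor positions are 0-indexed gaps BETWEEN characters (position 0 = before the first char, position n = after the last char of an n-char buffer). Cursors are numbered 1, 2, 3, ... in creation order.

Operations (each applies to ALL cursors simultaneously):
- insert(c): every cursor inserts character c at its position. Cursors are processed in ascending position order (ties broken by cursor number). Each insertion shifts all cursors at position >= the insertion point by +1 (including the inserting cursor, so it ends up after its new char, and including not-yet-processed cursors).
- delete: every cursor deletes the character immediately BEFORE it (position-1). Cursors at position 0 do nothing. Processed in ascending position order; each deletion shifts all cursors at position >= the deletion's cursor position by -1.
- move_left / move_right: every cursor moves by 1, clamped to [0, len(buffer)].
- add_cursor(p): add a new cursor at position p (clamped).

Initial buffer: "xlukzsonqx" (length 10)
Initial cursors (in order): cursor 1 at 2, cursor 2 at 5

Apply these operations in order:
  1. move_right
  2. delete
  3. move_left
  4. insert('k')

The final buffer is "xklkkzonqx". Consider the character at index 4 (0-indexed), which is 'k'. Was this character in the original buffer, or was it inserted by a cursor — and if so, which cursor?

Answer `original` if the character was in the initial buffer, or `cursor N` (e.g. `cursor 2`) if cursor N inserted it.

Answer: cursor 2

Derivation:
After op 1 (move_right): buffer="xlukzsonqx" (len 10), cursors c1@3 c2@6, authorship ..........
After op 2 (delete): buffer="xlkzonqx" (len 8), cursors c1@2 c2@4, authorship ........
After op 3 (move_left): buffer="xlkzonqx" (len 8), cursors c1@1 c2@3, authorship ........
After op 4 (insert('k')): buffer="xklkkzonqx" (len 10), cursors c1@2 c2@5, authorship .1..2.....
Authorship (.=original, N=cursor N): . 1 . . 2 . . . . .
Index 4: author = 2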